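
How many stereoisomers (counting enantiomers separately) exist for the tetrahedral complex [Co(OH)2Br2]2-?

In a tetrahedral complex all four positions are equivalent and every pair of ligands is adjacent — there is no cis/trans distinction.
Only one geometric arrangement is possible.

1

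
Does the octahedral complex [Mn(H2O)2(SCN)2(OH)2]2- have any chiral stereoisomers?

An octahedron has six vertices in three trans pairs; every non-trans pair is cis.
There are 5 geometric isomers: H2O trans, SCN trans, OH trans; H2O trans, SCN cis, OH cis; H2O cis, SCN trans, OH cis; H2O cis, SCN cis, OH cis (chiral); H2O cis, SCN cis, OH trans.
One of these lacks any improper symmetry element and so occurs as an enantiomeric pair, giving 5 + 1 = 6 stereoisomers in total.

yes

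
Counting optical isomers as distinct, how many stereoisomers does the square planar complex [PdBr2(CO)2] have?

2

A square has two trans pairs of vertices; adjacent vertices are cis.
Working through the distinct placements yields 2 geometric isomers: Br cis; Br trans.
Each arrangement has an internal mirror plane or centre of symmetry, so none is chiral.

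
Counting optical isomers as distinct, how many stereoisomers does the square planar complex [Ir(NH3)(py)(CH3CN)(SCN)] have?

In a square planar complex each vertex has one trans partner and two cis neighbours.
There are 3 geometric isomers: (CH3CN/SCN trans, NH3/py trans); (CH3CN/py trans, NH3/SCN trans); (CH3CN/NH3 trans, SCN/py trans).
Each arrangement has an internal mirror plane or centre of symmetry, so none is chiral.

3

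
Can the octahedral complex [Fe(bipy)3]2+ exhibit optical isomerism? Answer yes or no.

An octahedron has six vertices in three trans pairs; every non-trans pair is cis.
Each bipy is bidentate and must span two cis positions.
Only one geometric arrangement is possible; it has no improper symmetry element, so it exists as a pair of enantiomers (2 stereoisomers).

yes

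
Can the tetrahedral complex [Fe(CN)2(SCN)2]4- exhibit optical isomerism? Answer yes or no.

no

Only one geometric arrangement is possible.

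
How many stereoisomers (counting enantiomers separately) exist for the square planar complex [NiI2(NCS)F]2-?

2

In a square planar complex each vertex has one trans partner and two cis neighbours.
There are 2 geometric isomers: I cis; I trans.
Each arrangement has an internal mirror plane or centre of symmetry, so none is chiral.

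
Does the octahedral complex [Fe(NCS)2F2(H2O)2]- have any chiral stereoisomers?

yes

In an octahedral complex each vertex has one trans partner and four cis neighbours.
Working through the distinct placements yields 5 geometric isomers: NCS trans, F trans, H2O trans; NCS cis, F trans, H2O cis; NCS trans, F cis, H2O cis; NCS cis, F cis, H2O cis (chiral); NCS cis, F cis, H2O trans.
One of these lacks any improper symmetry element and so occurs as an enantiomeric pair, giving 5 + 1 = 6 stereoisomers in total.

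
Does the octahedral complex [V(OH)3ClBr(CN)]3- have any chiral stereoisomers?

An octahedron has six vertices in three trans pairs; every non-trans pair is cis.
There are 4 geometric isomers: OH mer (3 arrangements); OH fac (chiral).
One of these lacks any improper symmetry element and so occurs as an enantiomeric pair, giving 4 + 1 = 5 stereoisomers in total.

yes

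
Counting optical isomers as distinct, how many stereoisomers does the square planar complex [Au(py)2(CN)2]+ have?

Working through the distinct placements yields 2 geometric isomers: py cis; py trans.
Each arrangement has an internal mirror plane or centre of symmetry, so none is chiral.

2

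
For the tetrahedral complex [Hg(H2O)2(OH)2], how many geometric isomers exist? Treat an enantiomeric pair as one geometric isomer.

1

In a tetrahedral complex all four positions are equivalent and every pair of ligands is adjacent — there is no cis/trans distinction.
Only one geometric arrangement is possible.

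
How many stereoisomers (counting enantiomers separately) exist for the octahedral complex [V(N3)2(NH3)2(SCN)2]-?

An octahedron has six vertices in three trans pairs; every non-trans pair is cis.
Working through the distinct placements yields 5 geometric isomers: N3 trans, NH3 trans, SCN trans; N3 trans, NH3 cis, SCN cis; N3 cis, NH3 cis, SCN trans; N3 cis, NH3 cis, SCN cis (chiral); N3 cis, NH3 trans, SCN cis.
One of these lacks any improper symmetry element and so occurs as an enantiomeric pair, giving 5 + 1 = 6 stereoisomers in total.

6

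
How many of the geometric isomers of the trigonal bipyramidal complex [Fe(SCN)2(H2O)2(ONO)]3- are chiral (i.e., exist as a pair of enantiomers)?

In a trigonal bipyramid the two axial positions differ from the three equatorial ones.
Exhaustive case analysis gives 5 geometric isomers.
One of these lacks any improper symmetry element and so occurs as an enantiomeric pair, giving 5 + 1 = 6 stereoisomers in total.

1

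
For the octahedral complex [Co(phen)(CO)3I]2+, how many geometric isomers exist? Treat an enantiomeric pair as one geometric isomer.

In an octahedral complex each vertex has one trans partner and four cis neighbours.
Each phen is bidentate and must span two cis positions.
Systematic placement gives 2 geometric isomers: CO mer; CO fac.

2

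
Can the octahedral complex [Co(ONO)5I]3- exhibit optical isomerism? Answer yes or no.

no

The six octahedral sites form three mutually perpendicular trans pairs.
Only one geometric arrangement is possible.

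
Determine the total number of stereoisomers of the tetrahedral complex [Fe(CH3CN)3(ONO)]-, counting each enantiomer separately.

In a tetrahedral complex all four positions are equivalent and every pair of ligands is adjacent — there is no cis/trans distinction.
Only one geometric arrangement is possible.

1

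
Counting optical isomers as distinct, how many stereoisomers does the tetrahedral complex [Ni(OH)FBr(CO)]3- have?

2

All four vertices of a tetrahedron are equivalent and mutually adjacent, so cis/trans isomerism cannot arise.
Only one geometric arrangement is possible; it has no improper symmetry element, so it exists as a pair of enantiomers (2 stereoisomers).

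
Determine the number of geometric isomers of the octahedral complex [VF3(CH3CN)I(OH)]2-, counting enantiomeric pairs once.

4

Working through the distinct placements yields 4 geometric isomers: F mer (3 arrangements); F fac (chiral).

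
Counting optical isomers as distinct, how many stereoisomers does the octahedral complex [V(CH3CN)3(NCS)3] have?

2

In an octahedral complex each vertex has one trans partner and four cis neighbours.
Systematic placement gives 2 geometric isomers: CH3CN mer; CH3CN fac.
Each arrangement has an internal mirror plane or centre of symmetry, so none is chiral.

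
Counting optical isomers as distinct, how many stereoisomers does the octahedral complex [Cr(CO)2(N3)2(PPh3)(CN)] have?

Systematic placement gives 6 geometric isomers: CO cis, N3 cis (3 arrangements, 2 chiral); CO cis, N3 trans; CO trans, N3 cis; CO trans, N3 trans.
Of these, 2 lack any improper symmetry element and so occur as enantiomeric pairs, giving 6 + 2 = 8 stereoisomers in total.

8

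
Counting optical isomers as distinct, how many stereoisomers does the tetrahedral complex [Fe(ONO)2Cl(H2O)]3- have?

In a tetrahedral complex all four positions are equivalent and every pair of ligands is adjacent — there is no cis/trans distinction.
Only one geometric arrangement is possible.

1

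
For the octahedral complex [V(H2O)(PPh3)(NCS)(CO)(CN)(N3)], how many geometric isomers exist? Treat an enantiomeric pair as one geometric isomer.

15

The six octahedral sites form three mutually perpendicular trans pairs.
Exhaustive case analysis gives 15 geometric isomers.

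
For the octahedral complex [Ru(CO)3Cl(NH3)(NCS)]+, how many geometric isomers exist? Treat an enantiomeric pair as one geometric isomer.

Working through the distinct placements yields 4 geometric isomers: CO mer (3 arrangements); CO fac (chiral).

4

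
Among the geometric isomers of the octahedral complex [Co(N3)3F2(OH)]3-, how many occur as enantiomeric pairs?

The distinct arrangements are (3 in all): N3 mer, F trans; N3 fac, F cis; N3 mer, F cis.
Each arrangement has an internal mirror plane or centre of symmetry, so none is chiral.

0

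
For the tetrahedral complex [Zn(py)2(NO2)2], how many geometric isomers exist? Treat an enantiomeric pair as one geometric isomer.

1

In a tetrahedral complex all four positions are equivalent and every pair of ligands is adjacent — there is no cis/trans distinction.
Only one geometric arrangement is possible.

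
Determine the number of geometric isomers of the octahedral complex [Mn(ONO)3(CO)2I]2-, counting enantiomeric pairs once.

3

In an octahedral complex each vertex has one trans partner and four cis neighbours.
The distinct arrangements are (3 in all): ONO mer, CO trans; ONO mer, CO cis; ONO fac, CO cis.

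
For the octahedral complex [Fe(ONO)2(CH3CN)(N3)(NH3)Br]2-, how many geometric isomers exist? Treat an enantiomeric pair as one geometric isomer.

9

Exhaustive case analysis gives 9 geometric isomers.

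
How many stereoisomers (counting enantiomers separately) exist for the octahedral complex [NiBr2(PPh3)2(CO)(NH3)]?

8

In an octahedral complex each vertex has one trans partner and four cis neighbours.
The distinct arrangements are (6 in all): Br trans, PPh3 trans; Br trans, PPh3 cis; Br cis, PPh3 trans; Br cis, PPh3 cis (3 arrangements, 2 chiral).
Of these, 2 lack any improper symmetry element and so occur as enantiomeric pairs, giving 6 + 2 = 8 stereoisomers in total.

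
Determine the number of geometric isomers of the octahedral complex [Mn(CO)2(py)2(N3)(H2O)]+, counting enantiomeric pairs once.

The six octahedral sites form three mutually perpendicular trans pairs.
The distinct arrangements are (6 in all): CO trans, py trans; CO trans, py cis; CO cis, py trans; CO cis, py cis (3 arrangements, 2 chiral).

6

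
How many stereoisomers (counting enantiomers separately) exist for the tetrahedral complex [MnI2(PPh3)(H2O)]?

In a tetrahedral complex all four positions are equivalent and every pair of ligands is adjacent — there is no cis/trans distinction.
Only one geometric arrangement is possible.

1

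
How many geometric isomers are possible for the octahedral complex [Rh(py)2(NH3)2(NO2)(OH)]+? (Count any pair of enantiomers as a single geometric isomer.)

6

The distinct arrangements are (6 in all): py trans, NH3 trans; py cis, NH3 trans; py trans, NH3 cis; py cis, NH3 cis (3 arrangements, 2 chiral).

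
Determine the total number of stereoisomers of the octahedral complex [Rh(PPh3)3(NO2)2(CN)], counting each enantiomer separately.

3

There are 3 geometric isomers: PPh3 mer, NO2 cis; PPh3 mer, NO2 trans; PPh3 fac, NO2 cis.
Each arrangement has an internal mirror plane or centre of symmetry, so none is chiral.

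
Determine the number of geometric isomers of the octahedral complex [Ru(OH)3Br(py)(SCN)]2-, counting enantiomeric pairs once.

The six octahedral sites form three mutually perpendicular trans pairs.
Systematic placement gives 4 geometric isomers: OH mer (3 arrangements); OH fac (chiral).

4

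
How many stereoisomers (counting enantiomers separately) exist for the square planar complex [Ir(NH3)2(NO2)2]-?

2

Working through the distinct placements yields 2 geometric isomers: NH3 cis; NH3 trans.
Each arrangement has an internal mirror plane or centre of symmetry, so none is chiral.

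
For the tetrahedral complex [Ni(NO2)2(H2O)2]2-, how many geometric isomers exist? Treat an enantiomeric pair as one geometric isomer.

In a tetrahedral complex all four positions are equivalent and every pair of ligands is adjacent — there is no cis/trans distinction.
Only one geometric arrangement is possible.

1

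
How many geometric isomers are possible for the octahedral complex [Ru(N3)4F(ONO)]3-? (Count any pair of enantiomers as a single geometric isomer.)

2

In an octahedral complex each vertex has one trans partner and four cis neighbours.
The distinct arrangements are (2 in all): F and ONO mutually cis; F and ONO mutually trans.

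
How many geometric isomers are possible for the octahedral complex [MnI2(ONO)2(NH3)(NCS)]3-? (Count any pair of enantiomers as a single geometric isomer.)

The distinct arrangements are (6 in all): I trans, ONO trans; I trans, ONO cis; I cis, ONO trans; I cis, ONO cis (3 arrangements, 2 chiral).

6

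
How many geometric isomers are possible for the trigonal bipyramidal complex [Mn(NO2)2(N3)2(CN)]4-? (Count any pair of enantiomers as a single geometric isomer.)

5

A trigonal bipyramid has two axial and three equatorial sites, which are chemically inequivalent.
Systematic enumeration (placing each ligand type in turn and discarding arrangements equivalent by rotation or reflection) gives 5 geometric isomers.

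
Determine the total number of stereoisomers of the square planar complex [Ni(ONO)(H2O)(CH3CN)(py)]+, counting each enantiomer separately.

A square has two trans pairs of vertices; adjacent vertices are cis.
There are 3 geometric isomers: (CH3CN/ONO trans, H2O/py trans); (CH3CN/py trans, H2O/ONO trans); (CH3CN/H2O trans, ONO/py trans).
Each arrangement has an internal mirror plane or centre of symmetry, so none is chiral.

3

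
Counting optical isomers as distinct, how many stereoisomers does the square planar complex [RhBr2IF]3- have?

2

In a square planar complex each vertex has one trans partner and two cis neighbours.
Systematic placement gives 2 geometric isomers: Br cis; Br trans.
Each arrangement has an internal mirror plane or centre of symmetry, so none is chiral.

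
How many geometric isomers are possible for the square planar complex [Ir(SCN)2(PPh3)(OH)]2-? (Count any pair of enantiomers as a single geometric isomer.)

2

Working through the distinct placements yields 2 geometric isomers: SCN cis; SCN trans.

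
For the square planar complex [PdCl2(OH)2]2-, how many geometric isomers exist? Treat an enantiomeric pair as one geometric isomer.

2

A square has two trans pairs of vertices; adjacent vertices are cis.
The distinct arrangements are (2 in all): Cl cis; Cl trans.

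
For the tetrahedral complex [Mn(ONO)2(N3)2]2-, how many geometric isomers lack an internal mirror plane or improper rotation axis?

Only one geometric arrangement is possible.

0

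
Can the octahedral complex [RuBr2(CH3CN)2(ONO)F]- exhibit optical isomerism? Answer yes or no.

yes

In an octahedral complex each vertex has one trans partner and four cis neighbours.
Systematic placement gives 6 geometric isomers: Br trans, CH3CN trans; Br trans, CH3CN cis; Br cis, CH3CN cis (3 arrangements, 2 chiral); Br cis, CH3CN trans.
Of these, 2 lack any improper symmetry element and so occur as enantiomeric pairs, giving 6 + 2 = 8 stereoisomers in total.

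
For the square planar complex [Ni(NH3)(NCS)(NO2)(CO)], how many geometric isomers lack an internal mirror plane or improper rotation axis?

A square has two trans pairs of vertices; adjacent vertices are cis.
Working through the distinct placements yields 3 geometric isomers: (CO/NH3 trans, NCS/NO2 trans); (CO/NO2 trans, NCS/NH3 trans); (CO/NCS trans, NH3/NO2 trans).
Each arrangement has an internal mirror plane or centre of symmetry, so none is chiral.

0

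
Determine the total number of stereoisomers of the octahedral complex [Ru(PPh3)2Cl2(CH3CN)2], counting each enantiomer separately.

An octahedron has six vertices in three trans pairs; every non-trans pair is cis.
Systematic placement gives 5 geometric isomers: PPh3 trans, Cl trans, CH3CN trans; PPh3 cis, Cl cis, CH3CN trans; PPh3 trans, Cl cis, CH3CN cis; PPh3 cis, Cl cis, CH3CN cis (chiral); PPh3 cis, Cl trans, CH3CN cis.
One of these lacks any improper symmetry element and so occurs as an enantiomeric pair, giving 5 + 1 = 6 stereoisomers in total.

6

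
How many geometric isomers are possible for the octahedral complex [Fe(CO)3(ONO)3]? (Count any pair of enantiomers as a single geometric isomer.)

An octahedron has six vertices in three trans pairs; every non-trans pair is cis.
The distinct arrangements are (2 in all): CO mer; CO fac.

2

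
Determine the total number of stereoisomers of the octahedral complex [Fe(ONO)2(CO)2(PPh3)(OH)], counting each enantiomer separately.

The six octahedral sites form three mutually perpendicular trans pairs.
Working through the distinct placements yields 6 geometric isomers: ONO cis, CO trans; ONO trans, CO trans; ONO cis, CO cis (3 arrangements, 2 chiral); ONO trans, CO cis.
Of these, 2 lack any improper symmetry element and so occur as enantiomeric pairs, giving 6 + 2 = 8 stereoisomers in total.

8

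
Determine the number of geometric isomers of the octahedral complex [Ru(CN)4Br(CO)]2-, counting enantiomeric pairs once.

2

In an octahedral complex each vertex has one trans partner and four cis neighbours.
Systematic placement gives 2 geometric isomers: Br and CO mutually cis; Br and CO mutually trans.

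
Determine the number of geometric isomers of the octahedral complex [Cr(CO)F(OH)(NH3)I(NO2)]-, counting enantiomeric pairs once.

15

An octahedron has six vertices in three trans pairs; every non-trans pair is cis.
Exhaustive case analysis gives 15 geometric isomers.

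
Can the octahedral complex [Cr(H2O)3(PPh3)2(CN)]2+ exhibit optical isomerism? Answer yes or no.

An octahedron has six vertices in three trans pairs; every non-trans pair is cis.
The distinct arrangements are (3 in all): H2O mer, PPh3 trans; H2O fac, PPh3 cis; H2O mer, PPh3 cis.
Each arrangement has an internal mirror plane or centre of symmetry, so none is chiral.

no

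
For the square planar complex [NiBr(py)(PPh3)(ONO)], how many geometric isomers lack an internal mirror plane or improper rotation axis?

0

In a square planar complex each vertex has one trans partner and two cis neighbours.
There are 3 geometric isomers: (Br/PPh3 trans, ONO/py trans); (Br/py trans, ONO/PPh3 trans); (Br/ONO trans, PPh3/py trans).
Each arrangement has an internal mirror plane or centre of symmetry, so none is chiral.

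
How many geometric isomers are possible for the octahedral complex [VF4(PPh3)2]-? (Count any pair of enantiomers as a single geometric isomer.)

Systematic placement gives 2 geometric isomers: PPh3 trans; PPh3 cis.

2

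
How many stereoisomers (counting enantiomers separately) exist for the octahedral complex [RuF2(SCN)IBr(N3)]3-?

The six octahedral sites form three mutually perpendicular trans pairs.
Placing the ligands in turn and identifying arrangements related by rotation or reflection leaves 9 distinct geometric isomers.
Of these, 6 lack any improper symmetry element and so occur as enantiomeric pairs, giving 9 + 6 = 15 stereoisomers in total.

15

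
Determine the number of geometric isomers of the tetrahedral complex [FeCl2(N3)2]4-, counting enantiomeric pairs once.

1

In a tetrahedral complex all four positions are equivalent and every pair of ligands is adjacent — there is no cis/trans distinction.
Only one geometric arrangement is possible.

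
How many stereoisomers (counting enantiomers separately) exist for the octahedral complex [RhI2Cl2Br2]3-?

6

The six octahedral sites form three mutually perpendicular trans pairs.
Working through the distinct placements yields 5 geometric isomers: I trans, Cl trans, Br trans; I cis, Cl cis, Br trans; I trans, Cl cis, Br cis; I cis, Cl cis, Br cis (chiral); I cis, Cl trans, Br cis.
One of these lacks any improper symmetry element and so occurs as an enantiomeric pair, giving 5 + 1 = 6 stereoisomers in total.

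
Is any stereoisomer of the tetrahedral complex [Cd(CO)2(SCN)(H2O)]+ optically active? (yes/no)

no

All four vertices of a tetrahedron are equivalent and mutually adjacent, so cis/trans isomerism cannot arise.
Only one geometric arrangement is possible.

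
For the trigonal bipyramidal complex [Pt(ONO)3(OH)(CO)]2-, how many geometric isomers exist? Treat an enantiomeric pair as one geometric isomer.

4

In a trigonal bipyramid the two axial positions differ from the three equatorial ones.
There are 4 geometric isomers: OH axial, CO axial; OH equatorial, CO axial; OH axial, CO equatorial; OH equatorial, CO equatorial.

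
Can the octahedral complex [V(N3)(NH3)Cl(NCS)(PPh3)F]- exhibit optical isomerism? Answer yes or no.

yes

An octahedron has six vertices in three trans pairs; every non-trans pair is cis.
Exhaustive case analysis gives 15 geometric isomers.
Of these, 15 lack any improper symmetry element and so occur as enantiomeric pairs, giving 15 + 15 = 30 stereoisomers in total.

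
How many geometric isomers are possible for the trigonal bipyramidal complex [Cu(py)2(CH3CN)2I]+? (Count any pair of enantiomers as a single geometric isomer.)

In a trigonal bipyramid the two axial positions differ from the three equatorial ones.
Systematic enumeration (placing each ligand type in turn and discarding arrangements equivalent by rotation or reflection) gives 5 geometric isomers.

5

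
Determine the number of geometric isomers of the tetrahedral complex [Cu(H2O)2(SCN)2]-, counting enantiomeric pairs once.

All four vertices of a tetrahedron are equivalent and mutually adjacent, so cis/trans isomerism cannot arise.
Only one geometric arrangement is possible.

1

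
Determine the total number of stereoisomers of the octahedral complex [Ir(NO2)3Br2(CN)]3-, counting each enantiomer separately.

Systematic placement gives 3 geometric isomers: NO2 mer, Br trans; NO2 mer, Br cis; NO2 fac, Br cis.
Each arrangement has an internal mirror plane or centre of symmetry, so none is chiral.

3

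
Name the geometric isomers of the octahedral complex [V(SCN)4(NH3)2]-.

cis and trans

Working through the distinct placements yields 2 geometric isomers: NH3 trans; NH3 cis.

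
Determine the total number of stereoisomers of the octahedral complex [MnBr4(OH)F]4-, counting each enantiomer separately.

The distinct arrangements are (2 in all): OH and F mutually trans; OH and F mutually cis.
Each arrangement has an internal mirror plane or centre of symmetry, so none is chiral.

2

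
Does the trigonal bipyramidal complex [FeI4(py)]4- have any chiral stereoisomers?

A trigonal bipyramid has two axial and three equatorial sites, which are chemically inequivalent.
The distinct arrangements are (2 in all): py equatorial; py axial.
Each arrangement has an internal mirror plane or centre of symmetry, so none is chiral.

no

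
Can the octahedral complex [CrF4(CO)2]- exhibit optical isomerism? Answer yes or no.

In an octahedral complex each vertex has one trans partner and four cis neighbours.
The distinct arrangements are (2 in all): CO trans; CO cis.
Each arrangement has an internal mirror plane or centre of symmetry, so none is chiral.

no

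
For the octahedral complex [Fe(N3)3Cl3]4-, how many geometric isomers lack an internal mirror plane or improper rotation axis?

0

The six octahedral sites form three mutually perpendicular trans pairs.
Systematic placement gives 2 geometric isomers: N3 mer; N3 fac.
Each arrangement has an internal mirror plane or centre of symmetry, so none is chiral.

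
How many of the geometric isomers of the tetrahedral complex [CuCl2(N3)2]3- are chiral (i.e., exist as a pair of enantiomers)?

0

In a tetrahedral complex all four positions are equivalent and every pair of ligands is adjacent — there is no cis/trans distinction.
Only one geometric arrangement is possible.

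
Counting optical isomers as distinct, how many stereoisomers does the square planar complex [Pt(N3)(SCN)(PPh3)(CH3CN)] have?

Working through the distinct placements yields 3 geometric isomers: (CH3CN/PPh3 trans, N3/SCN trans); (CH3CN/SCN trans, N3/PPh3 trans); (CH3CN/N3 trans, PPh3/SCN trans).
Each arrangement has an internal mirror plane or centre of symmetry, so none is chiral.

3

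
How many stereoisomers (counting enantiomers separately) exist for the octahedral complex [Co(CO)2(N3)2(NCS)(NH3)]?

8

The six octahedral sites form three mutually perpendicular trans pairs.
Working through the distinct placements yields 6 geometric isomers: CO trans, N3 trans; CO trans, N3 cis; CO cis, N3 cis (3 arrangements, 2 chiral); CO cis, N3 trans.
Of these, 2 lack any improper symmetry element and so occur as enantiomeric pairs, giving 6 + 2 = 8 stereoisomers in total.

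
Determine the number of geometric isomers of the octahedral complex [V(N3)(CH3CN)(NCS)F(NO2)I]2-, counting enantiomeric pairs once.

In an octahedral complex each vertex has one trans partner and four cis neighbours.
Systematic enumeration (placing each ligand type in turn and discarding arrangements equivalent by rotation or reflection) gives 15 geometric isomers.

15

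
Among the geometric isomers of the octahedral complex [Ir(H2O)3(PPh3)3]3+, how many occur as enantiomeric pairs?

0

In an octahedral complex each vertex has one trans partner and four cis neighbours.
The distinct arrangements are (2 in all): H2O mer; H2O fac.
Each arrangement has an internal mirror plane or centre of symmetry, so none is chiral.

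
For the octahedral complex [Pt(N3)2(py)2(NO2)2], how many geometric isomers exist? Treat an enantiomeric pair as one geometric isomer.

5

The six octahedral sites form three mutually perpendicular trans pairs.
Working through the distinct placements yields 5 geometric isomers: N3 trans, py trans, NO2 trans; N3 trans, py cis, NO2 cis; N3 cis, py trans, NO2 cis; N3 cis, py cis, NO2 cis (chiral); N3 cis, py cis, NO2 trans.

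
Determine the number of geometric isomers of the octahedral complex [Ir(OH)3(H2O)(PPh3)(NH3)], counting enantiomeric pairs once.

4

The six octahedral sites form three mutually perpendicular trans pairs.
There are 4 geometric isomers: OH mer (3 arrangements); OH fac (chiral).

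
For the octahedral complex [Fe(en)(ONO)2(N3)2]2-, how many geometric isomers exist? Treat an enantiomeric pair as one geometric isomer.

3

In an octahedral complex each vertex has one trans partner and four cis neighbours.
Each en is bidentate and must span two cis positions.
Systematic placement gives 3 geometric isomers: ONO cis, N3 trans; ONO cis, N3 cis (chiral); ONO trans, N3 cis.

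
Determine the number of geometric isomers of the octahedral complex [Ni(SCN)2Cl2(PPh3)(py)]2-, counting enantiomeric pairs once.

Working through the distinct placements yields 6 geometric isomers: SCN cis, Cl trans; SCN trans, Cl trans; SCN cis, Cl cis (3 arrangements, 2 chiral); SCN trans, Cl cis.

6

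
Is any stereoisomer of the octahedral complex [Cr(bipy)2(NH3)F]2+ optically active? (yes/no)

Each bipy is bidentate and must span two cis positions.
Systematic placement gives 2 geometric isomers: NH3 and F mutually trans; NH3 and F mutually cis (chiral).
One of these lacks any improper symmetry element and so occurs as an enantiomeric pair, giving 2 + 1 = 3 stereoisomers in total.

yes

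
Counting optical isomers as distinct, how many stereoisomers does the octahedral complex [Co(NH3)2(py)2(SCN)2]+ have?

In an octahedral complex each vertex has one trans partner and four cis neighbours.
There are 5 geometric isomers: NH3 trans, py trans, SCN trans; NH3 trans, py cis, SCN cis; NH3 cis, py trans, SCN cis; NH3 cis, py cis, SCN cis (chiral); NH3 cis, py cis, SCN trans.
One of these lacks any improper symmetry element and so occurs as an enantiomeric pair, giving 5 + 1 = 6 stereoisomers in total.

6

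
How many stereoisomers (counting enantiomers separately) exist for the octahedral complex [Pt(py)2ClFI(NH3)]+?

An octahedron has six vertices in three trans pairs; every non-trans pair is cis.
Systematic enumeration (placing each ligand type in turn and discarding arrangements equivalent by rotation or reflection) gives 9 geometric isomers.
Of these, 6 lack any improper symmetry element and so occur as enantiomeric pairs, giving 9 + 6 = 15 stereoisomers in total.

15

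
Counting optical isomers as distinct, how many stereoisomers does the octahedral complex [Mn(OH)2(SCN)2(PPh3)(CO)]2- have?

8

Working through the distinct placements yields 6 geometric isomers: OH cis, SCN trans; OH cis, SCN cis (3 arrangements, 2 chiral); OH trans, SCN trans; OH trans, SCN cis.
Of these, 2 lack any improper symmetry element and so occur as enantiomeric pairs, giving 6 + 2 = 8 stereoisomers in total.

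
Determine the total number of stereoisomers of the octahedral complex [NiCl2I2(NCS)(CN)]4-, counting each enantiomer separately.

An octahedron has six vertices in three trans pairs; every non-trans pair is cis.
Systematic placement gives 6 geometric isomers: Cl cis, I cis (3 arrangements, 2 chiral); Cl cis, I trans; Cl trans, I cis; Cl trans, I trans.
Of these, 2 lack any improper symmetry element and so occur as enantiomeric pairs, giving 6 + 2 = 8 stereoisomers in total.

8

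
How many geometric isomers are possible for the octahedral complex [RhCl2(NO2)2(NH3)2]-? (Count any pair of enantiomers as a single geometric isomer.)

5

Working through the distinct placements yields 5 geometric isomers: Cl trans, NO2 trans, NH3 trans; Cl trans, NO2 cis, NH3 cis; Cl cis, NO2 trans, NH3 cis; Cl cis, NO2 cis, NH3 cis (chiral); Cl cis, NO2 cis, NH3 trans.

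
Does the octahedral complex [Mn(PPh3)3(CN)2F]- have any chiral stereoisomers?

In an octahedral complex each vertex has one trans partner and four cis neighbours.
There are 3 geometric isomers: PPh3 mer, CN trans; PPh3 mer, CN cis; PPh3 fac, CN cis.
Each arrangement has an internal mirror plane or centre of symmetry, so none is chiral.

no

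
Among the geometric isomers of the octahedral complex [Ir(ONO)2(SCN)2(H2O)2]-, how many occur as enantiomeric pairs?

1

An octahedron has six vertices in three trans pairs; every non-trans pair is cis.
Systematic placement gives 5 geometric isomers: ONO trans, SCN trans, H2O trans; ONO cis, SCN cis, H2O trans; ONO cis, SCN trans, H2O cis; ONO cis, SCN cis, H2O cis (chiral); ONO trans, SCN cis, H2O cis.
One of these lacks any improper symmetry element and so occurs as an enantiomeric pair, giving 5 + 1 = 6 stereoisomers in total.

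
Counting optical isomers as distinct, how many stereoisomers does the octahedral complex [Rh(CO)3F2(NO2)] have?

3

The six octahedral sites form three mutually perpendicular trans pairs.
Working through the distinct placements yields 3 geometric isomers: CO mer, F cis; CO mer, F trans; CO fac, F cis.
Each arrangement has an internal mirror plane or centre of symmetry, so none is chiral.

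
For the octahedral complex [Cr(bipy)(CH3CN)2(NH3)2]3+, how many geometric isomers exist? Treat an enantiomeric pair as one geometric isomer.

The six octahedral sites form three mutually perpendicular trans pairs.
Each bipy is bidentate and must span two cis positions.
Working through the distinct placements yields 3 geometric isomers: CH3CN trans, NH3 cis; CH3CN cis, NH3 cis (chiral); CH3CN cis, NH3 trans.

3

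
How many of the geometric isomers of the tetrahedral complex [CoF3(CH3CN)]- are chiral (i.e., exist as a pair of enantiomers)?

Only one geometric arrangement is possible.

0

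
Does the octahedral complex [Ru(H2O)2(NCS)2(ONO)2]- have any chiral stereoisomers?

yes

An octahedron has six vertices in three trans pairs; every non-trans pair is cis.
Systematic placement gives 5 geometric isomers: H2O trans, NCS trans, ONO trans; H2O trans, NCS cis, ONO cis; H2O cis, NCS cis, ONO trans; H2O cis, NCS cis, ONO cis (chiral); H2O cis, NCS trans, ONO cis.
One of these lacks any improper symmetry element and so occurs as an enantiomeric pair, giving 5 + 1 = 6 stereoisomers in total.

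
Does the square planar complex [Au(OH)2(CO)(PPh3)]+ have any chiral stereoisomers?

no

A square has two trans pairs of vertices; adjacent vertices are cis.
Working through the distinct placements yields 2 geometric isomers: OH cis; OH trans.
Each arrangement has an internal mirror plane or centre of symmetry, so none is chiral.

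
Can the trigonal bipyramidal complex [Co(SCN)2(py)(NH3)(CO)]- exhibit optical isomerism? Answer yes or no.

A trigonal bipyramid has two axial and three equatorial sites, which are chemically inequivalent.
Placing the ligands in turn and identifying arrangements related by rotation or reflection leaves 7 distinct geometric isomers.
Of these, 3 lack any improper symmetry element and so occur as enantiomeric pairs, giving 7 + 3 = 10 stereoisomers in total.

yes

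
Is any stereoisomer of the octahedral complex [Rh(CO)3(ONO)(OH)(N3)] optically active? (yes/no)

yes

There are 4 geometric isomers: CO mer (3 arrangements); CO fac (chiral).
One of these lacks any improper symmetry element and so occurs as an enantiomeric pair, giving 4 + 1 = 5 stereoisomers in total.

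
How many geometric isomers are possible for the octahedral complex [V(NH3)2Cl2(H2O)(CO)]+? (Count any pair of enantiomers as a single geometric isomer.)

In an octahedral complex each vertex has one trans partner and four cis neighbours.
Working through the distinct placements yields 6 geometric isomers: NH3 trans, Cl cis; NH3 cis, Cl cis (3 arrangements, 2 chiral); NH3 trans, Cl trans; NH3 cis, Cl trans.

6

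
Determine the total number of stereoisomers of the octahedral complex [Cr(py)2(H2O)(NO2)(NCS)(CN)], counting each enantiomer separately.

In an octahedral complex each vertex has one trans partner and four cis neighbours.
Exhaustive case analysis gives 9 geometric isomers.
Of these, 6 lack any improper symmetry element and so occur as enantiomeric pairs, giving 9 + 6 = 15 stereoisomers in total.

15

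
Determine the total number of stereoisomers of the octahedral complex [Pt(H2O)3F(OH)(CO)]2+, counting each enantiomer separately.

5

The distinct arrangements are (4 in all): H2O mer (3 arrangements); H2O fac (chiral).
One of these lacks any improper symmetry element and so occurs as an enantiomeric pair, giving 4 + 1 = 5 stereoisomers in total.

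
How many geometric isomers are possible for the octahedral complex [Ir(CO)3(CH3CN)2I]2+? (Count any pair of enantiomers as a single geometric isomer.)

3

There are 3 geometric isomers: CO mer, CH3CN trans; CO fac, CH3CN cis; CO mer, CH3CN cis.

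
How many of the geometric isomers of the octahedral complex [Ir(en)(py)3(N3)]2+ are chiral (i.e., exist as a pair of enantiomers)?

An octahedron has six vertices in three trans pairs; every non-trans pair is cis.
Each en is bidentate and must span two cis positions.
Systematic placement gives 2 geometric isomers: py mer; py fac.
Each arrangement has an internal mirror plane or centre of symmetry, so none is chiral.

0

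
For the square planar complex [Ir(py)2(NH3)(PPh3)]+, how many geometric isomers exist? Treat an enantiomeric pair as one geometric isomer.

In a square planar complex each vertex has one trans partner and two cis neighbours.
The distinct arrangements are (2 in all): py cis; py trans.

2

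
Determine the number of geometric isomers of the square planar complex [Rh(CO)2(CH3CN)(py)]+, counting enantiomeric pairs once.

2

A square has two trans pairs of vertices; adjacent vertices are cis.
Working through the distinct placements yields 2 geometric isomers: CO cis; CO trans.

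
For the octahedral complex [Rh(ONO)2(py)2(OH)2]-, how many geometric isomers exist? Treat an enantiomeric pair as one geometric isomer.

Systematic placement gives 5 geometric isomers: ONO trans, py trans, OH trans; ONO cis, py cis, OH trans; ONO cis, py trans, OH cis; ONO cis, py cis, OH cis (chiral); ONO trans, py cis, OH cis.

5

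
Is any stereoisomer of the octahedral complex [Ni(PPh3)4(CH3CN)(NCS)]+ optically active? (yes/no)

The six octahedral sites form three mutually perpendicular trans pairs.
Systematic placement gives 2 geometric isomers: CH3CN and NCS mutually trans; CH3CN and NCS mutually cis.
Each arrangement has an internal mirror plane or centre of symmetry, so none is chiral.

no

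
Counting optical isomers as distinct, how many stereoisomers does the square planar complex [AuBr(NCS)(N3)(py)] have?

3

A square has two trans pairs of vertices; adjacent vertices are cis.
There are 3 geometric isomers: (Br/NCS trans, N3/py trans); (Br/py trans, N3/NCS trans); (Br/N3 trans, NCS/py trans).
Each arrangement has an internal mirror plane or centre of symmetry, so none is chiral.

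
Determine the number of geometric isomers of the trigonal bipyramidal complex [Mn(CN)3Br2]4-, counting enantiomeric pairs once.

3

A trigonal bipyramid has two axial and three equatorial sites, which are chemically inequivalent.
The distinct arrangements are (3 in all): Br both axial; Br one axial, one equatorial; Br both equatorial.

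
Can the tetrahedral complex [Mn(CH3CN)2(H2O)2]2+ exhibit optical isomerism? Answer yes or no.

no

All four vertices of a tetrahedron are equivalent and mutually adjacent, so cis/trans isomerism cannot arise.
Only one geometric arrangement is possible.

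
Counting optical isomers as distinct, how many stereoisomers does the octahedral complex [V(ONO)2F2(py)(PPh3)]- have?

In an octahedral complex each vertex has one trans partner and four cis neighbours.
Systematic placement gives 6 geometric isomers: ONO trans, F trans; ONO cis, F trans; ONO cis, F cis (3 arrangements, 2 chiral); ONO trans, F cis.
Of these, 2 lack any improper symmetry element and so occur as enantiomeric pairs, giving 6 + 2 = 8 stereoisomers in total.

8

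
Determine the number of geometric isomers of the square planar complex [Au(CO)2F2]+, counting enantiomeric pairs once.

2

In a square planar complex each vertex has one trans partner and two cis neighbours.
There are 2 geometric isomers: CO cis; CO trans.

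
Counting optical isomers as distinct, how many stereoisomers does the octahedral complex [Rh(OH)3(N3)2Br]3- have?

There are 3 geometric isomers: OH mer, N3 cis; OH mer, N3 trans; OH fac, N3 cis.
Each arrangement has an internal mirror plane or centre of symmetry, so none is chiral.

3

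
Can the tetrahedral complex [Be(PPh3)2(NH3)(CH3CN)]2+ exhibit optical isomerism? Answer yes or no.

no

In a tetrahedral complex all four positions are equivalent and every pair of ligands is adjacent — there is no cis/trans distinction.
Only one geometric arrangement is possible.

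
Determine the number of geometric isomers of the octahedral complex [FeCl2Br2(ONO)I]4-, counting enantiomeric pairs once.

Systematic placement gives 6 geometric isomers: Cl trans, Br trans; Cl cis, Br trans; Cl cis, Br cis (3 arrangements, 2 chiral); Cl trans, Br cis.

6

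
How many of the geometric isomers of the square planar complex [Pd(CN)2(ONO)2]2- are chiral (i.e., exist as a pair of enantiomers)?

0

A square has two trans pairs of vertices; adjacent vertices are cis.
Working through the distinct placements yields 2 geometric isomers: CN cis; CN trans.
Each arrangement has an internal mirror plane or centre of symmetry, so none is chiral.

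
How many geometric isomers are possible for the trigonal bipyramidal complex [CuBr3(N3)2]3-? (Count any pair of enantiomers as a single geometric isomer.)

In a trigonal bipyramid the two axial positions differ from the three equatorial ones.
Working through the distinct placements yields 3 geometric isomers: N3 both equatorial; N3 one axial, one equatorial; N3 both axial.

3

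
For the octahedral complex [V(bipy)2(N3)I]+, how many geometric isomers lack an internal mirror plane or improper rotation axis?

1

In an octahedral complex each vertex has one trans partner and four cis neighbours.
Each bipy is bidentate and must span two cis positions.
Systematic placement gives 2 geometric isomers: N3 and I mutually trans; N3 and I mutually cis (chiral).
One of these lacks any improper symmetry element and so occurs as an enantiomeric pair, giving 2 + 1 = 3 stereoisomers in total.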